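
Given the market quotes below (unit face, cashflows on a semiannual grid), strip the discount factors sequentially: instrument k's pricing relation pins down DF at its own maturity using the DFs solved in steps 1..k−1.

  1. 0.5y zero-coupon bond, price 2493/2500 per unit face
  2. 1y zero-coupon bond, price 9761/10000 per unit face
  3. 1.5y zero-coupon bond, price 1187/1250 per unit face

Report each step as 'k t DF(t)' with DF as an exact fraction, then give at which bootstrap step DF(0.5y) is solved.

1 1/2 2493/2500
2 1 9761/10000
3 3/2 1187/1250
DF(0.5y) is solved at step 1

step 1 [0.5y] zero: DF = P = 2493/2500 ≈ 0.997200
step 2 [1y] zero: DF = P = 9761/10000 ≈ 0.976100
step 3 [1.5y] zero: DF = P = 1187/1250 ≈ 0.949600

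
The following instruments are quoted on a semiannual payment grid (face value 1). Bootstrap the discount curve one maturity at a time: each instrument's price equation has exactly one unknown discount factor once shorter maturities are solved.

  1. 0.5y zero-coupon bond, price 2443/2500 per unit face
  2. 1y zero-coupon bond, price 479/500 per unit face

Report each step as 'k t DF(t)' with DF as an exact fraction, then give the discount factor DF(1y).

step 1 [0.5y] zero: DF = P = 2443/2500 ≈ 0.977200
step 2 [1y] zero: DF = P = 479/500 ≈ 0.958000

1 1/2 2443/2500
2 1 479/500
DF(1y) = 479/500 ≈ 0.958000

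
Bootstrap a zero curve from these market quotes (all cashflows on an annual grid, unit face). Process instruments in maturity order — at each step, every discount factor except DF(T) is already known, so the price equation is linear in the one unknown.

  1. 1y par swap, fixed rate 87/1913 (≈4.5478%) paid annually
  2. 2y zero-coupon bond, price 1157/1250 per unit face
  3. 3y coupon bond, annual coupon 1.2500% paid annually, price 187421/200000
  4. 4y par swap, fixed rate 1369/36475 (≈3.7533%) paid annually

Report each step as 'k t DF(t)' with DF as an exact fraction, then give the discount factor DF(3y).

1 1 1913/2000
2 2 1157/1250
3 3 9023/10000
4 4 8631/10000
DF(3y) = 9023/10000 ≈ 0.902300

step 1 [1y] swap r/1=87/1913: DF=(1 − 87/1913·(0))/(1+87/1913) = 1913/2000 ≈ 0.956500
step 2 [2y] zero: DF = P = 1157/1250 ≈ 0.925600
step 3 [3y] bond c/1=1/80: DF=(187421/200000 − 1/80·(0.956500+0.925600))/(1+1/80) = 9023/10000 ≈ 0.902300
step 4 [4y] swap r/1=1369/36475: DF=(1 − 1369/36475·(0.956500+0.925600+0.902300))/(1+1369/36475) = 8631/10000 ≈ 0.863100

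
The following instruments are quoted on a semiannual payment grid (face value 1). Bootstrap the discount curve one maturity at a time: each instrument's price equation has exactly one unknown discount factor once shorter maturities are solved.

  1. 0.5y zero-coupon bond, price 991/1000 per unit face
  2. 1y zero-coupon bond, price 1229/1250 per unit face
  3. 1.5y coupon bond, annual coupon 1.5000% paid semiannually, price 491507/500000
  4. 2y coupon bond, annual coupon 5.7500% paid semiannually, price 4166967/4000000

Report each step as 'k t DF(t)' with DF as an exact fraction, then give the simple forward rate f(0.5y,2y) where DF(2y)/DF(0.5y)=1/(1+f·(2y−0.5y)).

1 1/2 991/1000
2 1 1229/1250
3 3/2 961/1000
4 2 4653/5000
f(0.5y,2y) = ((991/1000)/(4653/5000) − 1)/(3/2) = 604/13959 ≈ 4.3270%

step 1 [0.5y] zero: DF = P = 991/1000 ≈ 0.991000
step 2 [1y] zero: DF = P = 1229/1250 ≈ 0.983200
step 3 [1.5y] bond c/2=3/400: DF=(491507/500000 − 3/400·(0.991000+0.983200))/(1+3/400) = 961/1000 ≈ 0.961000
step 4 [2y] bond c/2=23/800: DF=(4166967/4000000 − 23/800·(0.991000+0.983200+0.961000))/(1+23/800) = 4653/5000 ≈ 0.930600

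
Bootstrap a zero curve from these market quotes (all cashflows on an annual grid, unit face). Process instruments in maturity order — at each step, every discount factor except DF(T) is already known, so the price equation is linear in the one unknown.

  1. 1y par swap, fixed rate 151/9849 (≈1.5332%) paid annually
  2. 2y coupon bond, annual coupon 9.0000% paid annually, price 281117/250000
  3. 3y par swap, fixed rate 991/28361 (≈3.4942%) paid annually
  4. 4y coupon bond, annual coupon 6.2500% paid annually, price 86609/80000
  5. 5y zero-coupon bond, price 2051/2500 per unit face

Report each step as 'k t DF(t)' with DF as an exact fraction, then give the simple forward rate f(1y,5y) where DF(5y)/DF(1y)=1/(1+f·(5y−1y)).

step 1 [1y] swap r/1=151/9849: DF=(1 − 151/9849·(0))/(1+151/9849) = 9849/10000 ≈ 0.984900
step 2 [2y] bond c/1=9/100: DF=(281117/250000 − 9/100·(0.984900))/(1+9/100) = 9503/10000 ≈ 0.950300
step 3 [3y] swap r/1=991/28361: DF=(1 − 991/28361·(0.984900+0.950300))/(1+991/28361) = 9009/10000 ≈ 0.900900
step 4 [4y] bond c/1=1/16: DF=(86609/80000 − 1/16·(0.984900+0.950300+0.900900))/(1+1/16) = 8521/10000 ≈ 0.852100
step 5 [5y] zero: DF = P = 2051/2500 ≈ 0.820400

1 1 9849/10000
2 2 9503/10000
3 3 9009/10000
4 4 8521/10000
5 5 2051/2500
f(1y,5y) = ((9849/10000)/(2051/2500) − 1)/(4) = 235/4688 ≈ 5.0128%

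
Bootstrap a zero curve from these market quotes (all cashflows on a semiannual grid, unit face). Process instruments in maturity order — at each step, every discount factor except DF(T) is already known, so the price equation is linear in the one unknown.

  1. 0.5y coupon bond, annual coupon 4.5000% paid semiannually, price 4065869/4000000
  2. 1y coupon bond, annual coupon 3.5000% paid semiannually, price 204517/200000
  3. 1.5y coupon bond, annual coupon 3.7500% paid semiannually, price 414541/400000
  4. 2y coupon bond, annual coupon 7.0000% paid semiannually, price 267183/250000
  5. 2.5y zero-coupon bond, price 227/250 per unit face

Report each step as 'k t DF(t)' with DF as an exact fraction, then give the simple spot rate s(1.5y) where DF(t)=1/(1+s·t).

step 1 [0.5y] bond c/2=9/400: DF=(4065869/4000000 − 9/400·(0))/(1+9/400) = 9941/10000 ≈ 0.994100
step 2 [1y] bond c/2=7/400: DF=(204517/200000 − 7/400·(0.994100))/(1+7/400) = 9879/10000 ≈ 0.987900
step 3 [1.5y] bond c/2=3/160: DF=(414541/400000 − 3/160·(0.994100+0.987900))/(1+3/160) = 613/625 ≈ 0.980800
step 4 [2y] bond c/2=7/200: DF=(267183/250000 − 7/200·(0.994100+0.987900+0.980800))/(1+7/200) = 2331/2500 ≈ 0.932400
step 5 [2.5y] zero: DF = P = 227/250 ≈ 0.908000

1 1/2 9941/10000
2 1 9879/10000
3 3/2 613/625
4 2 2331/2500
5 5/2 227/250
s(1.5y) = (1/(613/625) − 1)/(3/2) = 8/613 ≈ 1.3051%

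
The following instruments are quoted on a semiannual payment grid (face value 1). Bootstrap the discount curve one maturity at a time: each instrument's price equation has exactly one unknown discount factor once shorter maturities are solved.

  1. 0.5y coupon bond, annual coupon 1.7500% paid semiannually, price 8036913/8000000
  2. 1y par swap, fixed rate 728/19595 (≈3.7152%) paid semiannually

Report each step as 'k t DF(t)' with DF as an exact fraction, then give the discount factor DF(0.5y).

1 1/2 9959/10000
2 1 2409/2500
DF(0.5y) = 9959/10000 ≈ 0.995900

step 1 [0.5y] bond c/2=7/800: DF=(8036913/8000000 − 7/800·(0))/(1+7/800) = 9959/10000 ≈ 0.995900
step 2 [1y] swap r/2=364/19595: DF=(1 − 364/19595·(0.995900))/(1+364/19595) = 2409/2500 ≈ 0.963600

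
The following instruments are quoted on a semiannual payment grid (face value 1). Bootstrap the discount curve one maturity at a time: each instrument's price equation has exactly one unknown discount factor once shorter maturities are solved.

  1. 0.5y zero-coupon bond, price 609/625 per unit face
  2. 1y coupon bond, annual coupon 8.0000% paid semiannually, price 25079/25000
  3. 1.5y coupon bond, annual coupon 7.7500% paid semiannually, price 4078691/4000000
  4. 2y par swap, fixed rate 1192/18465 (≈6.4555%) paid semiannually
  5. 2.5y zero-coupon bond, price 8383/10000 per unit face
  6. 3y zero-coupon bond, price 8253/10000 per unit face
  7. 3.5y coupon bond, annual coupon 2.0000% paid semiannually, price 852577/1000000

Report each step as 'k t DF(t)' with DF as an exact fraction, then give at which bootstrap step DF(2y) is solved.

1 1/2 609/625
2 1 9271/10000
3 3/2 9107/10000
4 2 1101/1250
5 5/2 8383/10000
6 3 8253/10000
7 7/2 7911/10000
DF(2y) is solved at step 4

step 1 [0.5y] zero: DF = P = 609/625 ≈ 0.974400
step 2 [1y] bond c/2=1/25: DF=(25079/25000 − 1/25·(0.974400))/(1+1/25) = 9271/10000 ≈ 0.927100
step 3 [1.5y] bond c/2=31/800: DF=(4078691/4000000 − 31/800·(0.974400+0.927100))/(1+31/800) = 9107/10000 ≈ 0.910700
step 4 [2y] swap r/2=596/18465: DF=(1 − 596/18465·(0.974400+0.927100+0.910700))/(1+596/18465) = 1101/1250 ≈ 0.880800
step 5 [2.5y] zero: DF = P = 8383/10000 ≈ 0.838300
step 6 [3y] zero: DF = P = 8253/10000 ≈ 0.825300
step 7 [3.5y] bond c/2=1/100: DF=(852577/1000000 − 1/100·(0.974400+0.927100+0.910700+0.880800+0.838300+0.825300))/(1+1/100) = 7911/10000 ≈ 0.791100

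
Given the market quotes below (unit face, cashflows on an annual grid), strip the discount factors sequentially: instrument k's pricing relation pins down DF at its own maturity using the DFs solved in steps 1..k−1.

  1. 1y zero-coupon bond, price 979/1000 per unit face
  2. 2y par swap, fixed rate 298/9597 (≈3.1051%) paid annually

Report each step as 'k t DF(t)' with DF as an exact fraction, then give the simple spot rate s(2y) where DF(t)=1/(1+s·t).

1 1 979/1000
2 2 2351/2500
s(2y) = (1/(2351/2500) − 1)/(2) = 149/4702 ≈ 3.1689%

step 1 [1y] zero: DF = P = 979/1000 ≈ 0.979000
step 2 [2y] swap r/1=298/9597: DF=(1 − 298/9597·(0.979000))/(1+298/9597) = 2351/2500 ≈ 0.940400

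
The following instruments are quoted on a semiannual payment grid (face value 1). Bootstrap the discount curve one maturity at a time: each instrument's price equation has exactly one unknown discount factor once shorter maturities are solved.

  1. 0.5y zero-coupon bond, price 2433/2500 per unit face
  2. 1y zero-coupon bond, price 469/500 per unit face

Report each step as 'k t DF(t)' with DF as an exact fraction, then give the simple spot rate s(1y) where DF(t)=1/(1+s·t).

1 1/2 2433/2500
2 1 469/500
s(1y) = (1/(469/500) − 1)/(1) = 31/469 ≈ 6.6098%

step 1 [0.5y] zero: DF = P = 2433/2500 ≈ 0.973200
step 2 [1y] zero: DF = P = 469/500 ≈ 0.938000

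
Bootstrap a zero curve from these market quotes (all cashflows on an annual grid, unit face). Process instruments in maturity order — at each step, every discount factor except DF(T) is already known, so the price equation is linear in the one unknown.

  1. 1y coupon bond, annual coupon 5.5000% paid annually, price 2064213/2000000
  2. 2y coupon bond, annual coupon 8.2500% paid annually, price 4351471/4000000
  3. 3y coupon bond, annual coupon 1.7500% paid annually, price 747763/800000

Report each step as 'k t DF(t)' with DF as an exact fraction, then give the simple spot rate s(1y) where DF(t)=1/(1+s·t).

step 1 [1y] bond c/1=11/200: DF=(2064213/2000000 − 11/200·(0))/(1+11/200) = 9783/10000 ≈ 0.978300
step 2 [2y] bond c/1=33/400: DF=(4351471/4000000 − 33/400·(0.978300))/(1+33/400) = 1163/1250 ≈ 0.930400
step 3 [3y] bond c/1=7/400: DF=(747763/800000 − 7/400·(0.978300+0.930400))/(1+7/400) = 4429/5000 ≈ 0.885800

1 1 9783/10000
2 2 1163/1250
3 3 4429/5000
s(1y) = (1/(9783/10000) − 1)/(1) = 217/9783 ≈ 2.2181%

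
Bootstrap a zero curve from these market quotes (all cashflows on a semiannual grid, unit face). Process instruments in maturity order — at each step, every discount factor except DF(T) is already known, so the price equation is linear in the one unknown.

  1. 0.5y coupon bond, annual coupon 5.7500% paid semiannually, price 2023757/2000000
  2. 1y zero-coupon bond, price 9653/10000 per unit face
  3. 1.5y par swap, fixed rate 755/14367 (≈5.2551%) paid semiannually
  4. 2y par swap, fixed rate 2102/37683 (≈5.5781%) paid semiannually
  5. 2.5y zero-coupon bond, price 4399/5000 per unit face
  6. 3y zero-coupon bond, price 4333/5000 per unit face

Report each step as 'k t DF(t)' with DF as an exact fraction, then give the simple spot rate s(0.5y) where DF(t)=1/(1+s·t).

step 1 [0.5y] bond c/2=23/800: DF=(2023757/2000000 − 23/800·(0))/(1+23/800) = 2459/2500 ≈ 0.983600
step 2 [1y] zero: DF = P = 9653/10000 ≈ 0.965300
step 3 [1.5y] swap r/2=755/28734: DF=(1 − 755/28734·(0.983600+0.965300))/(1+755/28734) = 1849/2000 ≈ 0.924500
step 4 [2y] swap r/2=1051/37683: DF=(1 − 1051/37683·(0.983600+0.965300+0.924500))/(1+1051/37683) = 8949/10000 ≈ 0.894900
step 5 [2.5y] zero: DF = P = 4399/5000 ≈ 0.879800
step 6 [3y] zero: DF = P = 4333/5000 ≈ 0.866600

1 1/2 2459/2500
2 1 9653/10000
3 3/2 1849/2000
4 2 8949/10000
5 5/2 4399/5000
6 3 4333/5000
s(0.5y) = (1/(2459/2500) − 1)/(1/2) = 82/2459 ≈ 3.3347%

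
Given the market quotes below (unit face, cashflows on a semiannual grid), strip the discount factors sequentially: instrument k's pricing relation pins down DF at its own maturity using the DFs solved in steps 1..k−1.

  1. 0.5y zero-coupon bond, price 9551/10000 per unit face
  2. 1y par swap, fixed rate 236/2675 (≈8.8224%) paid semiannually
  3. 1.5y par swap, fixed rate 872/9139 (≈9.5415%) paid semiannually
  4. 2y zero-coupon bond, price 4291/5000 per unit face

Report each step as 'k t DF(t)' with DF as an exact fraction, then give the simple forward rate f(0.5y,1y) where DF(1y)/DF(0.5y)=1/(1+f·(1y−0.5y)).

step 1 [0.5y] zero: DF = P = 9551/10000 ≈ 0.955100
step 2 [1y] swap r/2=118/2675: DF=(1 − 118/2675·(0.955100))/(1+118/2675) = 4587/5000 ≈ 0.917400
step 3 [1.5y] swap r/2=436/9139: DF=(1 − 436/9139·(0.955100+0.917400))/(1+436/9139) = 2173/2500 ≈ 0.869200
step 4 [2y] zero: DF = P = 4291/5000 ≈ 0.858200

1 1/2 9551/10000
2 1 4587/5000
3 3/2 2173/2500
4 2 4291/5000
f(0.5y,1y) = ((9551/10000)/(4587/5000) − 1)/(1/2) = 377/4587 ≈ 8.2189%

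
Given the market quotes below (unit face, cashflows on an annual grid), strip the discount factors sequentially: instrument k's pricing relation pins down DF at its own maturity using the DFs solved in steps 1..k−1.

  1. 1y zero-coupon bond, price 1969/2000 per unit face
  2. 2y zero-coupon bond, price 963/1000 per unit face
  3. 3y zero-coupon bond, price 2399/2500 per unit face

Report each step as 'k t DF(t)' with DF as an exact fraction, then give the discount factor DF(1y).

1 1 1969/2000
2 2 963/1000
3 3 2399/2500
DF(1y) = 1969/2000 ≈ 0.984500

step 1 [1y] zero: DF = P = 1969/2000 ≈ 0.984500
step 2 [2y] zero: DF = P = 963/1000 ≈ 0.963000
step 3 [3y] zero: DF = P = 2399/2500 ≈ 0.959600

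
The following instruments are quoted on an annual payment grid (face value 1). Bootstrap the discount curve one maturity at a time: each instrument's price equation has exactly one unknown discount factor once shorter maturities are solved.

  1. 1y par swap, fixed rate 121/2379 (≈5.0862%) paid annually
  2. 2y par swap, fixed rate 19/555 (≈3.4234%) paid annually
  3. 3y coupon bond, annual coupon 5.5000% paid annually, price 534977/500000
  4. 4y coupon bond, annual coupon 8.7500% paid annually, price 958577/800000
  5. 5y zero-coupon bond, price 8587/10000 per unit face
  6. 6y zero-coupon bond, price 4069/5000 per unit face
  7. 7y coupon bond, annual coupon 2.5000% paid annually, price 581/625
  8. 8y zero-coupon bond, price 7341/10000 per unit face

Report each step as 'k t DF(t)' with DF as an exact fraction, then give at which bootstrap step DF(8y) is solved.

step 1 [1y] swap r/1=121/2379: DF=(1 − 121/2379·(0))/(1+121/2379) = 2379/2500 ≈ 0.951600
step 2 [2y] swap r/1=19/555: DF=(1 − 19/555·(0.951600))/(1+19/555) = 4677/5000 ≈ 0.935400
step 3 [3y] bond c/1=11/200: DF=(534977/500000 − 11/200·(0.951600+0.935400))/(1+11/200) = 4579/5000 ≈ 0.915800
step 4 [4y] bond c/1=7/80: DF=(958577/800000 − 7/80·(0.951600+0.935400+0.915800))/(1+7/80) = 8763/10000 ≈ 0.876300
step 5 [5y] zero: DF = P = 8587/10000 ≈ 0.858700
step 6 [6y] zero: DF = P = 4069/5000 ≈ 0.813800
step 7 [7y] bond c/1=1/40: DF=(581/625 − 1/40·(0.951600+0.935400+0.915800+0.876300+0.858700+0.813800))/(1+1/40) = 1941/2500 ≈ 0.776400
step 8 [8y] zero: DF = P = 7341/10000 ≈ 0.734100

1 1 2379/2500
2 2 4677/5000
3 3 4579/5000
4 4 8763/10000
5 5 8587/10000
6 6 4069/5000
7 7 1941/2500
8 8 7341/10000
DF(8y) is solved at step 8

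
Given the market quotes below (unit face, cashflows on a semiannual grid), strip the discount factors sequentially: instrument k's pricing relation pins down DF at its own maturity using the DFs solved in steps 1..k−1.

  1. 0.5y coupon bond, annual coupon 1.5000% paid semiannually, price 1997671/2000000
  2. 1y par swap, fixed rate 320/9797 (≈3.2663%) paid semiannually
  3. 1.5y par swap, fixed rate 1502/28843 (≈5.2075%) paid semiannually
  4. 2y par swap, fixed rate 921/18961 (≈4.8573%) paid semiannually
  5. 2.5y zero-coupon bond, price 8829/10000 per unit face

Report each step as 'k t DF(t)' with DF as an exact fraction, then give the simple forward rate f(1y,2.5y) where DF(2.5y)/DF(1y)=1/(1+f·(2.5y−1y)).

step 1 [0.5y] bond c/2=3/400: DF=(1997671/2000000 − 3/400·(0))/(1+3/400) = 4957/5000 ≈ 0.991400
step 2 [1y] swap r/2=160/9797: DF=(1 − 160/9797·(0.991400))/(1+160/9797) = 121/125 ≈ 0.968000
step 3 [1.5y] swap r/2=751/28843: DF=(1 − 751/28843·(0.991400+0.968000))/(1+751/28843) = 9249/10000 ≈ 0.924900
step 4 [2y] swap r/2=921/37922: DF=(1 − 921/37922·(0.991400+0.968000+0.924900))/(1+921/37922) = 9079/10000 ≈ 0.907900
step 5 [2.5y] zero: DF = P = 8829/10000 ≈ 0.882900

1 1/2 4957/5000
2 1 121/125
3 3/2 9249/10000
4 2 9079/10000
5 5/2 8829/10000
f(1y,2.5y) = ((121/125)/(8829/10000) − 1)/(3/2) = 1702/26487 ≈ 6.4258%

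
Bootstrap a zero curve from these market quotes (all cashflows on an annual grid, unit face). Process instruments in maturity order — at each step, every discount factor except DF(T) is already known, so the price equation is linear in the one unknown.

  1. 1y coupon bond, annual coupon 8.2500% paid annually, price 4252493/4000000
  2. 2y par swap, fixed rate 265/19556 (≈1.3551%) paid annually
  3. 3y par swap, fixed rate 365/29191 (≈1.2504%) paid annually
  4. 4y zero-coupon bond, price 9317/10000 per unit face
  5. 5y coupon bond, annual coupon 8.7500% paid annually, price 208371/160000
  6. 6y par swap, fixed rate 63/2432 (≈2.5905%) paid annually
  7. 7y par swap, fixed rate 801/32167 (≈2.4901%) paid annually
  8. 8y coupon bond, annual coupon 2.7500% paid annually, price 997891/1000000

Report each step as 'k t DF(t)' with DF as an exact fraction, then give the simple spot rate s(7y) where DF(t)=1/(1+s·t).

1 1 9821/10000
2 2 1947/2000
3 3 1927/2000
4 4 9317/10000
5 5 8877/10000
6 6 8551/10000
7 7 4199/5000
8 8 799/1000
s(7y) = (1/(4199/5000) − 1)/(7) = 801/29393 ≈ 2.7251%

step 1 [1y] bond c/1=33/400: DF=(4252493/4000000 − 33/400·(0))/(1+33/400) = 9821/10000 ≈ 0.982100
step 2 [2y] swap r/1=265/19556: DF=(1 − 265/19556·(0.982100))/(1+265/19556) = 1947/2000 ≈ 0.973500
step 3 [3y] swap r/1=365/29191: DF=(1 − 365/29191·(0.982100+0.973500))/(1+365/29191) = 1927/2000 ≈ 0.963500
step 4 [4y] zero: DF = P = 9317/10000 ≈ 0.931700
step 5 [5y] bond c/1=7/80: DF=(208371/160000 − 7/80·(0.982100+0.973500+0.963500+0.931700))/(1+7/80) = 8877/10000 ≈ 0.887700
step 6 [6y] swap r/1=63/2432: DF=(1 − 63/2432·(0.982100+0.973500+0.963500+0.931700+0.887700))/(1+63/2432) = 8551/10000 ≈ 0.855100
step 7 [7y] swap r/1=801/32167: DF=(1 − 801/32167·(0.982100+0.973500+0.963500+0.931700+0.887700+0.855100))/(1+801/32167) = 4199/5000 ≈ 0.839800
step 8 [8y] bond c/1=11/400: DF=(997891/1000000 − 11/400·(0.982100+0.973500+0.963500+0.931700+0.887700+0.855100+0.839800))/(1+11/400) = 799/1000 ≈ 0.799000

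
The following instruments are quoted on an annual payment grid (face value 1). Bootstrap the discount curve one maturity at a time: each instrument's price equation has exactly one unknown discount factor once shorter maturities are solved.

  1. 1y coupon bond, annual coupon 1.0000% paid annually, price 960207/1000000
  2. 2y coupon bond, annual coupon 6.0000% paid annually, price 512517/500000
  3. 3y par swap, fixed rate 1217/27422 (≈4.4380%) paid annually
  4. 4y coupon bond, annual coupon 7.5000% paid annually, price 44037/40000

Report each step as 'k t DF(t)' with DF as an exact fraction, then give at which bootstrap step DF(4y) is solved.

step 1 [1y] bond c/1=1/100: DF=(960207/1000000 − 1/100·(0))/(1+1/100) = 9507/10000 ≈ 0.950700
step 2 [2y] bond c/1=3/50: DF=(512517/500000 − 3/50·(0.950700))/(1+3/50) = 2283/2500 ≈ 0.913200
step 3 [3y] swap r/1=1217/27422: DF=(1 − 1217/27422·(0.950700+0.913200))/(1+1217/27422) = 8783/10000 ≈ 0.878300
step 4 [4y] bond c/1=3/40: DF=(44037/40000 − 3/40·(0.950700+0.913200+0.878300))/(1+3/40) = 1041/1250 ≈ 0.832800

1 1 9507/10000
2 2 2283/2500
3 3 8783/10000
4 4 1041/1250
DF(4y) is solved at step 4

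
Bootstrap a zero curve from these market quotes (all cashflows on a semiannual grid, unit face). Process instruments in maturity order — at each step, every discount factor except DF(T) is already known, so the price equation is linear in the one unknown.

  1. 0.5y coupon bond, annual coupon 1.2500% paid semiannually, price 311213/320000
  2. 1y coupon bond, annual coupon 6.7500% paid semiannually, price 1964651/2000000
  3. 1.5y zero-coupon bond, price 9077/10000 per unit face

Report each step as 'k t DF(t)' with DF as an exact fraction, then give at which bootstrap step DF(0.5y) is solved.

step 1 [0.5y] bond c/2=1/160: DF=(311213/320000 − 1/160·(0))/(1+1/160) = 1933/2000 ≈ 0.966500
step 2 [1y] bond c/2=27/800: DF=(1964651/2000000 − 27/800·(0.966500))/(1+27/800) = 9187/10000 ≈ 0.918700
step 3 [1.5y] zero: DF = P = 9077/10000 ≈ 0.907700

1 1/2 1933/2000
2 1 9187/10000
3 3/2 9077/10000
DF(0.5y) is solved at step 1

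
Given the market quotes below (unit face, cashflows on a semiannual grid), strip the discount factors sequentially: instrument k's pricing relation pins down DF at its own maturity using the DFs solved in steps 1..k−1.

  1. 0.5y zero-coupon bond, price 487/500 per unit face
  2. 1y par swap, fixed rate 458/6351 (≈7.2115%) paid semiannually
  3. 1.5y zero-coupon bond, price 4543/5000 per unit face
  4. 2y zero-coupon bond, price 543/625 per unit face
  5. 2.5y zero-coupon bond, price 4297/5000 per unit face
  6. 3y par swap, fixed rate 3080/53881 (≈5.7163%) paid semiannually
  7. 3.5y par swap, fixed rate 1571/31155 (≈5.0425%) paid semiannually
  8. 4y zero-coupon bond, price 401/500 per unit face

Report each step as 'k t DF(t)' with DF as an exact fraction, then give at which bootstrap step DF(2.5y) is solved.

step 1 [0.5y] zero: DF = P = 487/500 ≈ 0.974000
step 2 [1y] swap r/2=229/6351: DF=(1 − 229/6351·(0.974000))/(1+229/6351) = 9313/10000 ≈ 0.931300
step 3 [1.5y] zero: DF = P = 4543/5000 ≈ 0.908600
step 4 [2y] zero: DF = P = 543/625 ≈ 0.868800
step 5 [2.5y] zero: DF = P = 4297/5000 ≈ 0.859400
step 6 [3y] swap r/2=1540/53881: DF=(1 − 1540/53881·(0.974000+0.931300+0.908600+0.868800+0.859400))/(1+1540/53881) = 423/500 ≈ 0.846000
step 7 [3.5y] swap r/2=1571/62310: DF=(1 − 1571/62310·(0.974000+0.931300+0.908600+0.868800+0.859400+0.846000))/(1+1571/62310) = 8429/10000 ≈ 0.842900
step 8 [4y] zero: DF = P = 401/500 ≈ 0.802000

1 1/2 487/500
2 1 9313/10000
3 3/2 4543/5000
4 2 543/625
5 5/2 4297/5000
6 3 423/500
7 7/2 8429/10000
8 4 401/500
DF(2.5y) is solved at step 5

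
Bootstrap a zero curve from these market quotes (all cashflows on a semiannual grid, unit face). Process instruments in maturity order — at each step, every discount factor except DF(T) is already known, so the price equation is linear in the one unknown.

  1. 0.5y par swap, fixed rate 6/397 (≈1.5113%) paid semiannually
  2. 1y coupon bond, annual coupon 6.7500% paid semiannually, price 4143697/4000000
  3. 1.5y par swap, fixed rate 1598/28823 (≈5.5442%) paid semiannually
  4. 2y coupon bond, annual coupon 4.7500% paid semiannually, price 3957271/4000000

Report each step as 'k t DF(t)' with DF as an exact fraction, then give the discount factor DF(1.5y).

1 1/2 397/400
2 1 9697/10000
3 3/2 9201/10000
4 2 1799/2000
DF(1.5y) = 9201/10000 ≈ 0.920100

step 1 [0.5y] swap r/2=3/397: DF=(1 − 3/397·(0))/(1+3/397) = 397/400 ≈ 0.992500
step 2 [1y] bond c/2=27/800: DF=(4143697/4000000 − 27/800·(0.992500))/(1+27/800) = 9697/10000 ≈ 0.969700
step 3 [1.5y] swap r/2=799/28823: DF=(1 − 799/28823·(0.992500+0.969700))/(1+799/28823) = 9201/10000 ≈ 0.920100
step 4 [2y] bond c/2=19/800: DF=(3957271/4000000 − 19/800·(0.992500+0.969700+0.920100))/(1+19/800) = 1799/2000 ≈ 0.899500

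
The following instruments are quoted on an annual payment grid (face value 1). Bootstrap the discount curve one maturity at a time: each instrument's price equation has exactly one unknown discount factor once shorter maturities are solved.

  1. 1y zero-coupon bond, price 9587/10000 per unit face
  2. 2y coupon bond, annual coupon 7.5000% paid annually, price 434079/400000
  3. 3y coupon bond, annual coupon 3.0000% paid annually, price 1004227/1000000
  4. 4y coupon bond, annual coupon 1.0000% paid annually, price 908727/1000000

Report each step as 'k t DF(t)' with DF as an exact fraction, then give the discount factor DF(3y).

step 1 [1y] zero: DF = P = 9587/10000 ≈ 0.958700
step 2 [2y] bond c/1=3/40: DF=(434079/400000 − 3/40·(0.958700))/(1+3/40) = 4713/5000 ≈ 0.942600
step 3 [3y] bond c/1=3/100: DF=(1004227/1000000 − 3/100·(0.958700+0.942600))/(1+3/100) = 2299/2500 ≈ 0.919600
step 4 [4y] bond c/1=1/100: DF=(908727/1000000 − 1/100·(0.958700+0.942600+0.919600))/(1+1/100) = 4359/5000 ≈ 0.871800

1 1 9587/10000
2 2 4713/5000
3 3 2299/2500
4 4 4359/5000
DF(3y) = 2299/2500 ≈ 0.919600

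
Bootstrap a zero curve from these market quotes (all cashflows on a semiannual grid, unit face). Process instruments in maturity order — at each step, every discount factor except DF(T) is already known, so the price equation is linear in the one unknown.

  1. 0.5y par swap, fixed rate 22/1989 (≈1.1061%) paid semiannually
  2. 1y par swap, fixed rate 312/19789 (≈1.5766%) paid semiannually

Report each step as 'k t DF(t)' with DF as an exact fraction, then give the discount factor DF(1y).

step 1 [0.5y] swap r/2=11/1989: DF=(1 − 11/1989·(0))/(1+11/1989) = 1989/2000 ≈ 0.994500
step 2 [1y] swap r/2=156/19789: DF=(1 − 156/19789·(0.994500))/(1+156/19789) = 2461/2500 ≈ 0.984400

1 1/2 1989/2000
2 1 2461/2500
DF(1y) = 2461/2500 ≈ 0.984400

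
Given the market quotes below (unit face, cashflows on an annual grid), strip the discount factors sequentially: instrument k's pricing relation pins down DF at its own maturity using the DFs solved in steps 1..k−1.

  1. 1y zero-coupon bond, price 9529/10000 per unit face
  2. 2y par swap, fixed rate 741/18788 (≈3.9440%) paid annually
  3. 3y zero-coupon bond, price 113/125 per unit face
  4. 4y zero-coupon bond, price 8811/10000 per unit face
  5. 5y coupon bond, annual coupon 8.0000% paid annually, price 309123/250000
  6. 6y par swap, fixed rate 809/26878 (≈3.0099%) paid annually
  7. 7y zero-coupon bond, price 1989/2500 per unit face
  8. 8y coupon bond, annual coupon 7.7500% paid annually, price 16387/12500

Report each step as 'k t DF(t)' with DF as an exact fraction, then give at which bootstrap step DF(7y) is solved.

1 1 9529/10000
2 2 9259/10000
3 3 113/125
4 4 8811/10000
5 5 1747/2000
6 6 4191/5000
7 7 1989/2500
8 8 483/625
DF(7y) is solved at step 7

step 1 [1y] zero: DF = P = 9529/10000 ≈ 0.952900
step 2 [2y] swap r/1=741/18788: DF=(1 − 741/18788·(0.952900))/(1+741/18788) = 9259/10000 ≈ 0.925900
step 3 [3y] zero: DF = P = 113/125 ≈ 0.904000
step 4 [4y] zero: DF = P = 8811/10000 ≈ 0.881100
step 5 [5y] bond c/1=2/25: DF=(309123/250000 − 2/25·(0.952900+0.925900+0.904000+0.881100))/(1+2/25) = 1747/2000 ≈ 0.873500
step 6 [6y] swap r/1=809/26878: DF=(1 − 809/26878·(0.952900+0.925900+0.904000+0.881100+0.873500))/(1+809/26878) = 4191/5000 ≈ 0.838200
step 7 [7y] zero: DF = P = 1989/2500 ≈ 0.795600
step 8 [8y] bond c/1=31/400: DF=(16387/12500 − 31/400·(0.952900+0.925900+0.904000+0.881100+0.873500+0.838200+0.795600))/(1+31/400) = 483/625 ≈ 0.772800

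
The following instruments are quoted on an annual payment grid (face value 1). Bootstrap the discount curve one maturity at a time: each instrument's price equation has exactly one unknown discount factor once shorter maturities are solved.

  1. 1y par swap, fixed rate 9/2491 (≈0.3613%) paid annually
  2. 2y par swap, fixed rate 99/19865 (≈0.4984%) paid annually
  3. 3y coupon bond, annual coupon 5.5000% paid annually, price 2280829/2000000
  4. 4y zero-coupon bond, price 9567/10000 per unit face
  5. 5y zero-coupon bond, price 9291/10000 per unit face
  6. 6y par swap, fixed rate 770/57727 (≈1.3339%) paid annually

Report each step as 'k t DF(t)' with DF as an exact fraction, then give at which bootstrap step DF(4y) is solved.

step 1 [1y] swap r/1=9/2491: DF=(1 − 9/2491·(0))/(1+9/2491) = 2491/2500 ≈ 0.996400
step 2 [2y] swap r/1=99/19865: DF=(1 − 99/19865·(0.996400))/(1+99/19865) = 9901/10000 ≈ 0.990100
step 3 [3y] bond c/1=11/200: DF=(2280829/2000000 − 11/200·(0.996400+0.990100))/(1+11/200) = 4887/5000 ≈ 0.977400
step 4 [4y] zero: DF = P = 9567/10000 ≈ 0.956700
step 5 [5y] zero: DF = P = 9291/10000 ≈ 0.929100
step 6 [6y] swap r/1=770/57727: DF=(1 − 770/57727·(0.996400+0.990100+0.977400+0.956700+0.929100))/(1+770/57727) = 923/1000 ≈ 0.923000

1 1 2491/2500
2 2 9901/10000
3 3 4887/5000
4 4 9567/10000
5 5 9291/10000
6 6 923/1000
DF(4y) is solved at step 4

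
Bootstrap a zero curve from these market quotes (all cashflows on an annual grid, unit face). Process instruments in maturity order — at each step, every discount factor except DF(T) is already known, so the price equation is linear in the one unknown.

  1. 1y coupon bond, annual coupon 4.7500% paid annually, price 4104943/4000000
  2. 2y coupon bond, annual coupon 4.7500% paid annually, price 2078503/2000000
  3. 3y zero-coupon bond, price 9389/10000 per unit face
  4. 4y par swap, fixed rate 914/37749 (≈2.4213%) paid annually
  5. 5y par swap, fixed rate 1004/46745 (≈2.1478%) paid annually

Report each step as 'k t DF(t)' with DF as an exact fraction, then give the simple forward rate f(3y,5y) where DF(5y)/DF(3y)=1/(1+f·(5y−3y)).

1 1 9797/10000
2 2 9477/10000
3 3 9389/10000
4 4 4543/5000
5 5 2249/2500
f(3y,5y) = ((9389/10000)/(2249/2500) − 1)/(2) = 393/17992 ≈ 2.1843%

step 1 [1y] bond c/1=19/400: DF=(4104943/4000000 − 19/400·(0))/(1+19/400) = 9797/10000 ≈ 0.979700
step 2 [2y] bond c/1=19/400: DF=(2078503/2000000 − 19/400·(0.979700))/(1+19/400) = 9477/10000 ≈ 0.947700
step 3 [3y] zero: DF = P = 9389/10000 ≈ 0.938900
step 4 [4y] swap r/1=914/37749: DF=(1 − 914/37749·(0.979700+0.947700+0.938900))/(1+914/37749) = 4543/5000 ≈ 0.908600
step 5 [5y] swap r/1=1004/46745: DF=(1 − 1004/46745·(0.979700+0.947700+0.938900+0.908600))/(1+1004/46745) = 2249/2500 ≈ 0.899600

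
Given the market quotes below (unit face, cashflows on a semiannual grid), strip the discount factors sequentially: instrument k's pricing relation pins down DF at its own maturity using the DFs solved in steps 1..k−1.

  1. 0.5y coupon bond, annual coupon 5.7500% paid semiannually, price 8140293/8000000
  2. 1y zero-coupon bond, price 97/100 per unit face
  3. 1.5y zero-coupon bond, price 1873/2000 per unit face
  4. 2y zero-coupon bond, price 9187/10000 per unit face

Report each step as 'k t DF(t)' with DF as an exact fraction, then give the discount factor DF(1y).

1 1/2 9891/10000
2 1 97/100
3 3/2 1873/2000
4 2 9187/10000
DF(1y) = 97/100 ≈ 0.970000

step 1 [0.5y] bond c/2=23/800: DF=(8140293/8000000 − 23/800·(0))/(1+23/800) = 9891/10000 ≈ 0.989100
step 2 [1y] zero: DF = P = 97/100 ≈ 0.970000
step 3 [1.5y] zero: DF = P = 1873/2000 ≈ 0.936500
step 4 [2y] zero: DF = P = 9187/10000 ≈ 0.918700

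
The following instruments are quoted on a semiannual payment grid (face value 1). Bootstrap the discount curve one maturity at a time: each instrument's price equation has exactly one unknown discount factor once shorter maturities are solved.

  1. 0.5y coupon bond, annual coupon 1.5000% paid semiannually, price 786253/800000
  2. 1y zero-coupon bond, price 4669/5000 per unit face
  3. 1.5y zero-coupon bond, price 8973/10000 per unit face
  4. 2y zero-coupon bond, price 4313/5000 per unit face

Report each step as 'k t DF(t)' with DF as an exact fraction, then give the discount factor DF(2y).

step 1 [0.5y] bond c/2=3/400: DF=(786253/800000 − 3/400·(0))/(1+3/400) = 1951/2000 ≈ 0.975500
step 2 [1y] zero: DF = P = 4669/5000 ≈ 0.933800
step 3 [1.5y] zero: DF = P = 8973/10000 ≈ 0.897300
step 4 [2y] zero: DF = P = 4313/5000 ≈ 0.862600

1 1/2 1951/2000
2 1 4669/5000
3 3/2 8973/10000
4 2 4313/5000
DF(2y) = 4313/5000 ≈ 0.862600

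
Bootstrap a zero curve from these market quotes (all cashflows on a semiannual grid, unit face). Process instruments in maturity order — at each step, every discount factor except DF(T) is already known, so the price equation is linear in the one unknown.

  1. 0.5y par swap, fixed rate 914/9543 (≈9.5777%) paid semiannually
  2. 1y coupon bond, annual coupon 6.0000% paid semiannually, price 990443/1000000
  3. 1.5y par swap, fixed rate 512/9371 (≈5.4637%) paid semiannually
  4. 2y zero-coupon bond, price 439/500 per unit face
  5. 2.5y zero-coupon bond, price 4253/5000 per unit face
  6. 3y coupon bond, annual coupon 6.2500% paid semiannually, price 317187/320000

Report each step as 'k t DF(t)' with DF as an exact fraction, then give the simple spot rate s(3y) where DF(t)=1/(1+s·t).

step 1 [0.5y] swap r/2=457/9543: DF=(1 − 457/9543·(0))/(1+457/9543) = 9543/10000 ≈ 0.954300
step 2 [1y] bond c/2=3/100: DF=(990443/1000000 − 3/100·(0.954300))/(1+3/100) = 4669/5000 ≈ 0.933800
step 3 [1.5y] swap r/2=256/9371: DF=(1 − 256/9371·(0.954300+0.933800))/(1+256/9371) = 577/625 ≈ 0.923200
step 4 [2y] zero: DF = P = 439/500 ≈ 0.878000
step 5 [2.5y] zero: DF = P = 4253/5000 ≈ 0.850600
step 6 [3y] bond c/2=1/32: DF=(317187/320000 − 1/32·(0.954300+0.933800+0.923200+0.878000+0.850600))/(1+1/32) = 2059/2500 ≈ 0.823600

1 1/2 9543/10000
2 1 4669/5000
3 3/2 577/625
4 2 439/500
5 5/2 4253/5000
6 3 2059/2500
s(3y) = (1/(2059/2500) − 1)/(3) = 147/2059 ≈ 7.1394%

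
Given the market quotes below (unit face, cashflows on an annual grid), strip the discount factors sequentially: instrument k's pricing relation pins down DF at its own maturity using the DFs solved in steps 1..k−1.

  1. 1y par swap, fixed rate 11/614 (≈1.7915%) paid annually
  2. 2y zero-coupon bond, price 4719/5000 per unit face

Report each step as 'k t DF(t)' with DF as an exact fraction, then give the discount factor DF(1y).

step 1 [1y] swap r/1=11/614: DF=(1 − 11/614·(0))/(1+11/614) = 614/625 ≈ 0.982400
step 2 [2y] zero: DF = P = 4719/5000 ≈ 0.943800

1 1 614/625
2 2 4719/5000
DF(1y) = 614/625 ≈ 0.982400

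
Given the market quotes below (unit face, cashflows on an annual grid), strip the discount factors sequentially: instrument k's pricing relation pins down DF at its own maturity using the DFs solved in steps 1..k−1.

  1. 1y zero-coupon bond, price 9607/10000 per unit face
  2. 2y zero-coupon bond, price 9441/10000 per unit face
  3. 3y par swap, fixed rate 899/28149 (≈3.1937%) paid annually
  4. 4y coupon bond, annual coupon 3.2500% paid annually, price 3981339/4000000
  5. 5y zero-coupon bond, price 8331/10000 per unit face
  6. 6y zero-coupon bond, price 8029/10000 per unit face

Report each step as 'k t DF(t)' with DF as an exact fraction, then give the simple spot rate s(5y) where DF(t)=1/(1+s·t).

1 1 9607/10000
2 2 9441/10000
3 3 9101/10000
4 4 4377/5000
5 5 8331/10000
6 6 8029/10000
s(5y) = (1/(8331/10000) − 1)/(5) = 1669/41655 ≈ 4.0067%

step 1 [1y] zero: DF = P = 9607/10000 ≈ 0.960700
step 2 [2y] zero: DF = P = 9441/10000 ≈ 0.944100
step 3 [3y] swap r/1=899/28149: DF=(1 − 899/28149·(0.960700+0.944100))/(1+899/28149) = 9101/10000 ≈ 0.910100
step 4 [4y] bond c/1=13/400: DF=(3981339/4000000 − 13/400·(0.960700+0.944100+0.910100))/(1+13/400) = 4377/5000 ≈ 0.875400
step 5 [5y] zero: DF = P = 8331/10000 ≈ 0.833100
step 6 [6y] zero: DF = P = 8029/10000 ≈ 0.802900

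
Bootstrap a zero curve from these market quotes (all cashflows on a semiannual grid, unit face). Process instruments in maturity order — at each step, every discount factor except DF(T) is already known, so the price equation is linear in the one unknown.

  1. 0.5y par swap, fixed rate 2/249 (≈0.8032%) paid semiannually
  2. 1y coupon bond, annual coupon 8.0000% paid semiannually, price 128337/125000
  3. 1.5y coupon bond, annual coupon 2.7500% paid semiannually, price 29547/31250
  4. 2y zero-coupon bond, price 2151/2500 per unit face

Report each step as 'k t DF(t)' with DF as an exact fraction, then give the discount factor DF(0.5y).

1 1/2 249/250
2 1 9489/10000
3 3/2 9063/10000
4 2 2151/2500
DF(0.5y) = 249/250 ≈ 0.996000

step 1 [0.5y] swap r/2=1/249: DF=(1 − 1/249·(0))/(1+1/249) = 249/250 ≈ 0.996000
step 2 [1y] bond c/2=1/25: DF=(128337/125000 − 1/25·(0.996000))/(1+1/25) = 9489/10000 ≈ 0.948900
step 3 [1.5y] bond c/2=11/800: DF=(29547/31250 − 11/800·(0.996000+0.948900))/(1+11/800) = 9063/10000 ≈ 0.906300
step 4 [2y] zero: DF = P = 2151/2500 ≈ 0.860400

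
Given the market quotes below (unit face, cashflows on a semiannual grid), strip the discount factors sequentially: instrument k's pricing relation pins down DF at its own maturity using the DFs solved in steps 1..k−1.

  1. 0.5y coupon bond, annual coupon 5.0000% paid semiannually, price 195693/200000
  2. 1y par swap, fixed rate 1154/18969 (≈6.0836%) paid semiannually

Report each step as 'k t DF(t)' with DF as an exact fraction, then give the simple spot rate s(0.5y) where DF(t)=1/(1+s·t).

1 1/2 4773/5000
2 1 9423/10000
s(0.5y) = (1/(4773/5000) − 1)/(1/2) = 454/4773 ≈ 9.5118%

step 1 [0.5y] bond c/2=1/40: DF=(195693/200000 − 1/40·(0))/(1+1/40) = 4773/5000 ≈ 0.954600
step 2 [1y] swap r/2=577/18969: DF=(1 − 577/18969·(0.954600))/(1+577/18969) = 9423/10000 ≈ 0.942300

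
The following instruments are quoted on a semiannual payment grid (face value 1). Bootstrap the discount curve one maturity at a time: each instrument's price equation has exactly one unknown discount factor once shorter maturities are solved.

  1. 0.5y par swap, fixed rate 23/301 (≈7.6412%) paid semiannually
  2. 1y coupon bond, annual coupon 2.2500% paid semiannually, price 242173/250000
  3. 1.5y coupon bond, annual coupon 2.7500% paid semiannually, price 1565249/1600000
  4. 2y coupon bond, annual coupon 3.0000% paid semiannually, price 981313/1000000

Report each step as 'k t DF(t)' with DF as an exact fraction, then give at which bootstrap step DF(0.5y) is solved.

step 1 [0.5y] swap r/2=23/602: DF=(1 − 23/602·(0))/(1+23/602) = 602/625 ≈ 0.963200
step 2 [1y] bond c/2=9/800: DF=(242173/250000 − 9/800·(0.963200))/(1+9/800) = 592/625 ≈ 0.947200
step 3 [1.5y] bond c/2=11/800: DF=(1565249/1600000 − 11/800·(0.963200+0.947200))/(1+11/800) = 9391/10000 ≈ 0.939100
step 4 [2y] bond c/2=3/200: DF=(981313/1000000 − 3/200·(0.963200+0.947200+0.939100))/(1+3/200) = 9247/10000 ≈ 0.924700

1 1/2 602/625
2 1 592/625
3 3/2 9391/10000
4 2 9247/10000
DF(0.5y) is solved at step 1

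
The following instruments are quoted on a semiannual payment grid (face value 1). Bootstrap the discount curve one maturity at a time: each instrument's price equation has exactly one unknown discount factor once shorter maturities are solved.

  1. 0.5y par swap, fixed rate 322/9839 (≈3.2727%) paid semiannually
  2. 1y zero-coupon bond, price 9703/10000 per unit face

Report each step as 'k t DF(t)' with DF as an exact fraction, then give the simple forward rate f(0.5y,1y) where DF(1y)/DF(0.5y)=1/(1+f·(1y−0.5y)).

step 1 [0.5y] swap r/2=161/9839: DF=(1 − 161/9839·(0))/(1+161/9839) = 9839/10000 ≈ 0.983900
step 2 [1y] zero: DF = P = 9703/10000 ≈ 0.970300

1 1/2 9839/10000
2 1 9703/10000
f(0.5y,1y) = ((9839/10000)/(9703/10000) − 1)/(1/2) = 272/9703 ≈ 2.8033%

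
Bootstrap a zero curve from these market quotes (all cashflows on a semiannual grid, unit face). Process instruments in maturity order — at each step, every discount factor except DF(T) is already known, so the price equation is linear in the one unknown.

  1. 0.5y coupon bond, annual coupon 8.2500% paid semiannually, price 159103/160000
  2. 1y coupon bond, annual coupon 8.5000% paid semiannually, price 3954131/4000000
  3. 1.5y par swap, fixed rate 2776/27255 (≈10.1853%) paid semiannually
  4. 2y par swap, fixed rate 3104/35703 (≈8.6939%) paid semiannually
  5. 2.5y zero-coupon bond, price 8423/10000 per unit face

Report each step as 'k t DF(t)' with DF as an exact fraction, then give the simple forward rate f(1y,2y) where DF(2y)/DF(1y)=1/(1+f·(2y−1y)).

step 1 [0.5y] bond c/2=33/800: DF=(159103/160000 − 33/800·(0))/(1+33/800) = 191/200 ≈ 0.955000
step 2 [1y] bond c/2=17/400: DF=(3954131/4000000 − 17/400·(0.955000))/(1+17/400) = 9093/10000 ≈ 0.909300
step 3 [1.5y] swap r/2=1388/27255: DF=(1 − 1388/27255·(0.955000+0.909300))/(1+1388/27255) = 2153/2500 ≈ 0.861200
step 4 [2y] swap r/2=1552/35703: DF=(1 − 1552/35703·(0.955000+0.909300+0.861200))/(1+1552/35703) = 528/625 ≈ 0.844800
step 5 [2.5y] zero: DF = P = 8423/10000 ≈ 0.842300

1 1/2 191/200
2 1 9093/10000
3 3/2 2153/2500
4 2 528/625
5 5/2 8423/10000
f(1y,2y) = ((9093/10000)/(528/625) − 1)/(1) = 215/2816 ≈ 7.6349%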